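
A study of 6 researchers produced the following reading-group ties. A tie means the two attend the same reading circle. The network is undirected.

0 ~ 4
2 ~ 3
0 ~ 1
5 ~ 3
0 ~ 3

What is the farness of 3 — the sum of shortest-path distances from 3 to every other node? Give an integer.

7

Distances from 3: 0:1, 1:2, 2:1, 4:2, 5:1.
Sum = 1 + 2 + 1 + 2 + 1 = 7.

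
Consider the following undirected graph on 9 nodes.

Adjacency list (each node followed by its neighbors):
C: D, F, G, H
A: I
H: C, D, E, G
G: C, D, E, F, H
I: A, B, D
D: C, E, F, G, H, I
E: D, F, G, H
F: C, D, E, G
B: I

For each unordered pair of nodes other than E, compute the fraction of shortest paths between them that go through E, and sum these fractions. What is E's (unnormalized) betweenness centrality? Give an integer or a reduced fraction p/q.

Pairs whose geodesics pass through E — F–H: 1/4.
All other pairs contribute 0.
Summing the contributions gives betweenness(E) = 1/4.

1/4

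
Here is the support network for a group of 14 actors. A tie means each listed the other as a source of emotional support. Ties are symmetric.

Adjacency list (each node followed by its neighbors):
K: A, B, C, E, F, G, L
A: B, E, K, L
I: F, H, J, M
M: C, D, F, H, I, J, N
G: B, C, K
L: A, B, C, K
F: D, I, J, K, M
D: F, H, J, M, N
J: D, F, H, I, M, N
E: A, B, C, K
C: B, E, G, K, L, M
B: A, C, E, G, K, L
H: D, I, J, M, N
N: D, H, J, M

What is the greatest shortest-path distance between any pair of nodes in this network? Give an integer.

4

Eccentricity of each node (its greatest distance to any other): A:4, B:3, C:2, D:3, E:3, F:2, G:3, H:4, I:3, J:3, K:3, L:3, M:3, N:4.
The maximum eccentricity is 4, realized for instance by the pair H–A via H – M – C – E – A. So the diameter is 4.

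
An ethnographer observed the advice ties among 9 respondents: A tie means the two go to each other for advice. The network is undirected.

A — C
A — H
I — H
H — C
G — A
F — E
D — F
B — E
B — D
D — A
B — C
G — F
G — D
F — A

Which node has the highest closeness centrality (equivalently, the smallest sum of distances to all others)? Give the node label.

A

Farness (sum of distances to all others) for each node — A:11, B:14, C:13, D:13, E:17, F:13, G:14, H:14, I:21.
The smallest farness is 11, for A, so A has the highest closeness.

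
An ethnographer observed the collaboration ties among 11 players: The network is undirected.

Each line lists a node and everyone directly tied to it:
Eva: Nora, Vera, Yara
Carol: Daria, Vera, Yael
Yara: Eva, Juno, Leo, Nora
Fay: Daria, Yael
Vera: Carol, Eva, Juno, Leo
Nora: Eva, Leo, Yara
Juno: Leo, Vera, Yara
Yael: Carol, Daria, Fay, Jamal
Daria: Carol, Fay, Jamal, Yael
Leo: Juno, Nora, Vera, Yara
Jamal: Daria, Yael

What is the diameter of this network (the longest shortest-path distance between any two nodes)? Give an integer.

Eccentricity of each node (its greatest distance to any other): Carol:3, Daria:4, Eva:4, Fay:5, Jamal:5, Juno:4, Leo:4, Nora:5, Vera:3, Yael:4, Yara:5.
The maximum eccentricity is 5, realized for instance by the pair Yara–Jamal via Yara – Juno – Vera – Carol – Yael – Jamal. So the diameter is 5.

5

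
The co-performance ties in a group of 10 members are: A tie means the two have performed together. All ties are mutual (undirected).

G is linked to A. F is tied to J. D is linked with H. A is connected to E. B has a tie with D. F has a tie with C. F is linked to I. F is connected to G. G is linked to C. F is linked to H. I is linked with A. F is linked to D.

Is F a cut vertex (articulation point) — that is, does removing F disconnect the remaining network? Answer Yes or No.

Yes

Removing F leaves {A, C, E, G, and I} with no path to {B, D, and H}, so the network splits into 3 components. F is a cut vertex.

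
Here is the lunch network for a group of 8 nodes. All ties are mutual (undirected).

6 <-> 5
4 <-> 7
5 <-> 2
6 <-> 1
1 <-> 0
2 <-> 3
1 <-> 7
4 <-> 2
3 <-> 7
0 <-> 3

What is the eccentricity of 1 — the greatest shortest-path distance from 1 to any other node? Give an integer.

Distances from 1: 0:1, 2:3, 3:2, 4:2, 5:2, 6:1, 7:1.
The largest is 3 (to 2), so the eccentricity of 1 is 3.

3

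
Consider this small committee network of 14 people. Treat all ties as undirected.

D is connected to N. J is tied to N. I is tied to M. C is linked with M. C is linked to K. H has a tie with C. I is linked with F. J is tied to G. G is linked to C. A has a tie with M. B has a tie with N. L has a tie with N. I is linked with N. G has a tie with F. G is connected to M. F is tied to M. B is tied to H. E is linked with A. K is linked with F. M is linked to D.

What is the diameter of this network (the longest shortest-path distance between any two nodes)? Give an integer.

5

Eccentricity of each node (its greatest distance to any other): A:4, B:5, C:4, D:3, E:5, F:3, G:3, H:4, I:3, J:4, K:4, L:5, M:3, N:4.
The maximum eccentricity is 5, realized for instance by the pair E–L via E – A – M – I – N – L. So the diameter is 5.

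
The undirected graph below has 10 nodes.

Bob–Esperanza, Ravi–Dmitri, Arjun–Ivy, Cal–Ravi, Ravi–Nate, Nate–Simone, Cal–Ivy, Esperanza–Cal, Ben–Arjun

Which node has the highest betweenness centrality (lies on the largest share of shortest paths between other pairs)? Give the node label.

Unnormalized betweenness of each node: Arjun:8, Ben:0, Bob:0, Cal:26, Dmitri:0, Esperanza:8, Ivy:14, Nate:8, Ravi:20, Simone:0.
Cal has the largest value, 26, making it the main broker — the node through which the most shortest paths run.

Cal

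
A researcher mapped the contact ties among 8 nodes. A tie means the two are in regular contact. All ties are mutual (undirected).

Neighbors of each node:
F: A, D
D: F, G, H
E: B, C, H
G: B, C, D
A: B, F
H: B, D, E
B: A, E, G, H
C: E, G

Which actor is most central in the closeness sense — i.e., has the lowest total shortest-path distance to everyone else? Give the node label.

B

Farness (sum of distances to all others) for each node — A:13, B:10, C:14, D:11, E:12, F:14, G:11, H:11.
The smallest farness is 10, for B, so B has the highest closeness.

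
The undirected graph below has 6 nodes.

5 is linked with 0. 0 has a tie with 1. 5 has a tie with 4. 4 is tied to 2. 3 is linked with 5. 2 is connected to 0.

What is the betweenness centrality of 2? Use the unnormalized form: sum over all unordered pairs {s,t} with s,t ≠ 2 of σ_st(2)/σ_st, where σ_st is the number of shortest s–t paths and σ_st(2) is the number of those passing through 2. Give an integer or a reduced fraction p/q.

1

Pairs whose geodesics pass through 2 — 0–4: 1/2; 4–1: 1/2.
All other pairs contribute 0.
Summing the contributions gives betweenness(2) = 1.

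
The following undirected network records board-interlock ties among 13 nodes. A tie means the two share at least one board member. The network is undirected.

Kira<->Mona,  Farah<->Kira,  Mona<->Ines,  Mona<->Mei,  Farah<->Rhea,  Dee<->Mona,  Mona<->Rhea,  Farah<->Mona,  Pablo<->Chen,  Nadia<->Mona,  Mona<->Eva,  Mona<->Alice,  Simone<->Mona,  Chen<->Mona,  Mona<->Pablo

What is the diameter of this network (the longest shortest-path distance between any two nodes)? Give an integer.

2

Eccentricity of each node (its greatest distance to any other): Alice:2, Chen:2, Dee:2, Eva:2, Farah:2, Ines:2, Kira:2, Mei:2, Mona:1, Nadia:2, Pablo:2, Rhea:2, Simone:2.
The maximum eccentricity is 2, realized for instance by the pair Mei–Alice via Mei – Mona – Alice. So the diameter is 2.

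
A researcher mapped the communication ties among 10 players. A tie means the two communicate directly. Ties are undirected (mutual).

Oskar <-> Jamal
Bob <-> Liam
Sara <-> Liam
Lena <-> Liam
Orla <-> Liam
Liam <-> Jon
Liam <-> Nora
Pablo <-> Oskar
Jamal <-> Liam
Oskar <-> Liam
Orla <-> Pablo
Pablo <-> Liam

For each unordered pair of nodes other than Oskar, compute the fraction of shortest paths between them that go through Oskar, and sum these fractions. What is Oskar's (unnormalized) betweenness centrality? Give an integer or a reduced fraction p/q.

Pairs whose geodesics pass through Oskar — Pablo–Jamal: 1/2.
All other pairs contribute 0.
Summing the contributions gives betweenness(Oskar) = 1/2.

1/2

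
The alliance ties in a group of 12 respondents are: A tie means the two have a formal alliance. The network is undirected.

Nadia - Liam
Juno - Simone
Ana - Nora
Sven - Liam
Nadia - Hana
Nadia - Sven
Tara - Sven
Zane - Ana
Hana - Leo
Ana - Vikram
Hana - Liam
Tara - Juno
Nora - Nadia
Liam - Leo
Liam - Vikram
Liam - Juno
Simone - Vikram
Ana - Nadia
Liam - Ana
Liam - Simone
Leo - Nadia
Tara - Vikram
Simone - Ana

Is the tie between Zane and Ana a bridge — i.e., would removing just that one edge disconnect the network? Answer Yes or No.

Yes

Without the Zane–Ana edge there is no alternate route between Zane and Ana, so the network disconnects. It is a bridge.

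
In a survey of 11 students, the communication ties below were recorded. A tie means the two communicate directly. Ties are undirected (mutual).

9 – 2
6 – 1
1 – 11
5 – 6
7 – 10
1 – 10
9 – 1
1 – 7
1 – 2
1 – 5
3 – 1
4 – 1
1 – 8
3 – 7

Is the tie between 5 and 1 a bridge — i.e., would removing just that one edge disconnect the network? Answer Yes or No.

Even without that edge, 5 still reaches 1 via 5 – 6 – 1, so the network stays connected. Not a bridge.

No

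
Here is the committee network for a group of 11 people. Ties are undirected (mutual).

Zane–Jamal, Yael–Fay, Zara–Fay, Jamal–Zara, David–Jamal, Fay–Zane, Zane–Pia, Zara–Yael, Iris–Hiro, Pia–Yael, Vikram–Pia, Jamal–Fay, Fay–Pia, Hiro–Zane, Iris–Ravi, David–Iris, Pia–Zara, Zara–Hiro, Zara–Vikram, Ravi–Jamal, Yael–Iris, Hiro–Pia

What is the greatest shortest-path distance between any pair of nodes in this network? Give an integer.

3

Eccentricity of each node (its greatest distance to any other): David:3, Fay:2, Hiro:2, Iris:3, Jamal:2, Pia:3, Ravi:3, Vikram:3, Yael:2, Zane:2, Zara:2.
The maximum eccentricity is 3, realized for instance by the pair Pia–Ravi via Pia – Yael – Iris – Ravi. So the diameter is 3.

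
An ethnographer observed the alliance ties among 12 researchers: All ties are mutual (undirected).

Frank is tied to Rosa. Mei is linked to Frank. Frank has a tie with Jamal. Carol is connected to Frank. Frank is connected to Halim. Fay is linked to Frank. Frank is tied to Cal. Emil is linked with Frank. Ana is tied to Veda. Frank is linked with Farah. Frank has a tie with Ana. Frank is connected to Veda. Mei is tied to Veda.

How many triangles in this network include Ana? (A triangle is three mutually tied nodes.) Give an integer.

Ana's neighbors: Frank and Veda.
Neighbor pairs that are themselves tied: Ana–Frank–Veda. Each forms one triangle with Ana, for 1 in total.

1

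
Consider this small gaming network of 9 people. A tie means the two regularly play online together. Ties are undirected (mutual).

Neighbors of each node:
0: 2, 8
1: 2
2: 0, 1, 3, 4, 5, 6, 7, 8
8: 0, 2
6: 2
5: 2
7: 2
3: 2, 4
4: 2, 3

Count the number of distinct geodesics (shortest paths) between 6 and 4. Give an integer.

The shortest distance is 2, and the only length-2 path is 6–2–4. So there is exactly 1 shortest path.

1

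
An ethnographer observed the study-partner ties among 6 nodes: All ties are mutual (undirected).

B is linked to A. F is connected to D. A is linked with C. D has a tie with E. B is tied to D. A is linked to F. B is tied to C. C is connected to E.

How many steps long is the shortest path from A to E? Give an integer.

One shortest route is A – C – E, which uses 2 edges, and A and E are not directly tied, so nothing shorter exists. So d(A,E) = 2.

2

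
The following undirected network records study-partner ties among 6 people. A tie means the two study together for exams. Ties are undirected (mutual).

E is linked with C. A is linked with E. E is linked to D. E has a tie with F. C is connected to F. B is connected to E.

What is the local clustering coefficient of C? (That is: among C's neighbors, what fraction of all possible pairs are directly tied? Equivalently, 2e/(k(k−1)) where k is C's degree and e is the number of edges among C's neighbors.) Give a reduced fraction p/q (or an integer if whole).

1

C's neighbors: E and F (k = 2).
Possible neighbor pairs: C(2,2) = 1. Edges among them: E–F → e = 1.
Clustering(C) = 1/1.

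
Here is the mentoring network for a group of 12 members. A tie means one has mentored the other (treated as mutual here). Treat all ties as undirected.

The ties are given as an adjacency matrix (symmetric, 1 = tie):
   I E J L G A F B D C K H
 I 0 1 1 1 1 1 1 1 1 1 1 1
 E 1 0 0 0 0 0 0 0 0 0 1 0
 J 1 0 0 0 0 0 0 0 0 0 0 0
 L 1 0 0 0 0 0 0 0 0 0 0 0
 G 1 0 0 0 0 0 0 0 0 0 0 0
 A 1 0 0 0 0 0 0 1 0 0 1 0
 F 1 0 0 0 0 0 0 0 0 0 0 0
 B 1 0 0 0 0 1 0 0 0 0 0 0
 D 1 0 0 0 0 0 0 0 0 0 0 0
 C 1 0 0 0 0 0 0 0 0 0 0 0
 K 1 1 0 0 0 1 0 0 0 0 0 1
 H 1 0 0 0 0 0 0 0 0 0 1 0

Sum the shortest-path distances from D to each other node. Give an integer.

21

Distances from D: A:2, B:2, C:2, E:2, F:2, G:2, H:2, I:1, J:2, K:2, L:2.
Sum = 2 + 2 + 2 + 2 + 2 + 2 + 2 + 1 + 2 + 2 + 2 = 21.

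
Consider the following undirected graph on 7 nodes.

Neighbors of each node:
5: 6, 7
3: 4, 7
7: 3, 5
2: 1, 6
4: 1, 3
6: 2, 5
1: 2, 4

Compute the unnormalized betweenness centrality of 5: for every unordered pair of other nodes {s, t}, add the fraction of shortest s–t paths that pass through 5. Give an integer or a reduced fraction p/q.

Pairs whose geodesics pass through 5 — 2–7: 1; 6–7: 1; 6–3: 1.
All other pairs contribute 0.
Summing the contributions gives betweenness(5) = 3.

3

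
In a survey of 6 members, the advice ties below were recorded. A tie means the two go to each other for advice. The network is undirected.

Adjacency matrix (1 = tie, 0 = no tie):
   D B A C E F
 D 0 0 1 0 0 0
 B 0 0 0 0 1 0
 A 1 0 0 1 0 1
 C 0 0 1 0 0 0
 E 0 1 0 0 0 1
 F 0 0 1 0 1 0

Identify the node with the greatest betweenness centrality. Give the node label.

A

Unnormalized betweenness of each node: A:7, B:0, C:0, D:0, E:4, F:6.
A has the largest value, 7, making it the main broker — the node through which the most shortest paths run.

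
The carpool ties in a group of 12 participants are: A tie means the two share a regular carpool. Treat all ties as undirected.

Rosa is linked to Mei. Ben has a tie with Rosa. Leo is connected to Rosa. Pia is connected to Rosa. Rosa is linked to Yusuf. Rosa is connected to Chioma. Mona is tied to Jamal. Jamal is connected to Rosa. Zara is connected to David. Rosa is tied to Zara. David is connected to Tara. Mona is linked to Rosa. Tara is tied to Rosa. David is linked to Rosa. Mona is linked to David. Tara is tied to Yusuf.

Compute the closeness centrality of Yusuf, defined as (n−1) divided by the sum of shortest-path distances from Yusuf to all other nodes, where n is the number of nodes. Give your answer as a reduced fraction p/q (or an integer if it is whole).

11/20

Distances from Yusuf: Ben:2, Chioma:2, David:2, Jamal:2, Leo:2, Mei:2, Mona:2, Pia:2, Rosa:1, Tara:1, Zara:2. Sum = 20.
n = 12, so closeness = 11/20.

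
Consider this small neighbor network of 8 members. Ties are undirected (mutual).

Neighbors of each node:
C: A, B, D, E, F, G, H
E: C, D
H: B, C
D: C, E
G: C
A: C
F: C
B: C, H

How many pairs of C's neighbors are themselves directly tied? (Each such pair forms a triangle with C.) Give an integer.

2

C's neighbors: A, B, D, E, F, G, and H.
Neighbor pairs that are themselves tied: C–B–H; C–D–E. Each forms one triangle with C, for 2 in total.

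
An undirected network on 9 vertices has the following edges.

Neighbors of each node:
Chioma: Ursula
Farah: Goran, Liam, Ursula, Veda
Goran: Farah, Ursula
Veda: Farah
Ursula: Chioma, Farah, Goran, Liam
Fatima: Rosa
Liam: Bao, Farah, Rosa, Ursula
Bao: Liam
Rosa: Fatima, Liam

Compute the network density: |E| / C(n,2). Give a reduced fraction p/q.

5/18

There are 10 edges and 9 nodes, so the maximum possible is C(9,2) = 36.
Density = 10/36 = 5/18.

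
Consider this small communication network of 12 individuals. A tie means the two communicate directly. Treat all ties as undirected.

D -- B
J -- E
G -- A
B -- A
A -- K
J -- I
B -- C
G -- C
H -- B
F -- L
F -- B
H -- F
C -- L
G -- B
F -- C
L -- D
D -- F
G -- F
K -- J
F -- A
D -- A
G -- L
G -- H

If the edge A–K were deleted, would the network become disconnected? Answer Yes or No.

Yes

Without the A–K edge there is no alternate route between A and K, so the network disconnects. It is a bridge.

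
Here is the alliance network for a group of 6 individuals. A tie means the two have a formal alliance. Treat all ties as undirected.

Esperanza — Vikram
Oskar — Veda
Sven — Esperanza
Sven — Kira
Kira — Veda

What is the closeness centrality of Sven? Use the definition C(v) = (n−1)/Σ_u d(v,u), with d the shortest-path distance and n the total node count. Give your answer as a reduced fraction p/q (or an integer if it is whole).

Distances from Sven: Esperanza:1, Kira:1, Oskar:3, Veda:2, Vikram:2. Sum = 9.
n = 6, so closeness = 5/9.

5/9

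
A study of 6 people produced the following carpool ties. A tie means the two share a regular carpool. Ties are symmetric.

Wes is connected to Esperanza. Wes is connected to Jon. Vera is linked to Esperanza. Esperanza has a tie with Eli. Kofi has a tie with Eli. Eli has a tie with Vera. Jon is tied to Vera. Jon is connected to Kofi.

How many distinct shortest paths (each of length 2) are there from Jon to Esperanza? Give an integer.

The shortest distance is 2. The length-2 paths are: Jon–Wes–Esperanza; Jon–Vera–Esperanza.
That gives 2 distinct shortest paths.

2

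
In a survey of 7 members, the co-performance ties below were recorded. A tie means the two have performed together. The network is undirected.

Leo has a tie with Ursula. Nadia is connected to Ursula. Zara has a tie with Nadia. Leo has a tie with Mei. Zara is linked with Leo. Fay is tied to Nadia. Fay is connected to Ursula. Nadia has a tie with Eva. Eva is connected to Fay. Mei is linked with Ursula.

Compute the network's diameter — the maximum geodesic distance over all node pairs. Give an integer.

3

Eccentricity of each node (its greatest distance to any other): Eva:3, Fay:2, Leo:3, Mei:3, Nadia:2, Ursula:2, Zara:2.
The maximum eccentricity is 3, realized for instance by the pair Leo–Eva via Leo – Zara – Nadia – Eva. So the diameter is 3.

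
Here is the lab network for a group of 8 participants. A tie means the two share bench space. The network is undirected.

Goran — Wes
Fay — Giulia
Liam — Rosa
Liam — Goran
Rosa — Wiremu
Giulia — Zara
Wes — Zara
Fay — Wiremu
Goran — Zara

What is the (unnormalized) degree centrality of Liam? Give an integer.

2

Liam is directly tied to Goran and Rosa. That is 2 neighbors, so the degree of Liam is 2.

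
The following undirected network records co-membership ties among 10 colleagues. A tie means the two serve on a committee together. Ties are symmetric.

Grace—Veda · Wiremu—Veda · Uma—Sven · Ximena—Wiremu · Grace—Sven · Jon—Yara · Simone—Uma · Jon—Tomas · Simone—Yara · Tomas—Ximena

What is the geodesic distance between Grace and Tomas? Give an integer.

4

One shortest route is Grace – Veda – Wiremu – Ximena – Tomas, which uses 4 edges, and at distance 3 from Grace we only reach {Simone, Ximena}, which does not include Tomas. So d(Grace,Tomas) = 4.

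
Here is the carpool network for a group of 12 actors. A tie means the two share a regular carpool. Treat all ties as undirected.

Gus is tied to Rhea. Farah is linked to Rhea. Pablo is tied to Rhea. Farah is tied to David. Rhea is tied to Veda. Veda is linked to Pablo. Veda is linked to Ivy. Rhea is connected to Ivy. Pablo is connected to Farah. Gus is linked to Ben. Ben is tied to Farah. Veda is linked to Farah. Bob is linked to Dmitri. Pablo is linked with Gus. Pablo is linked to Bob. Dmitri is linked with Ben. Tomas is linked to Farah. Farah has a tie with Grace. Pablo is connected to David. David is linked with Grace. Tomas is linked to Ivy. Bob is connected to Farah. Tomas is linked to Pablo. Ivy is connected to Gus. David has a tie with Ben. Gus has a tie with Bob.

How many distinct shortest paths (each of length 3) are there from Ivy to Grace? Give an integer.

3

The shortest distance is 3. The length-3 paths are: Ivy–Rhea–Farah–Grace; Ivy–Veda–Farah–Grace; Ivy–Tomas–Farah–Grace.
That gives 3 distinct shortest paths.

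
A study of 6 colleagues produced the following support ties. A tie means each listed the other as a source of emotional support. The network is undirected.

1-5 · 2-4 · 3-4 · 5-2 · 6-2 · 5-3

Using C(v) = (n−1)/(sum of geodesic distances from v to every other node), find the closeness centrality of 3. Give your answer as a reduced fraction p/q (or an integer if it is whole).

5/9

Distances from 3: 1:2, 2:2, 4:1, 5:1, 6:3. Sum = 9.
n = 6, so closeness = 5/9.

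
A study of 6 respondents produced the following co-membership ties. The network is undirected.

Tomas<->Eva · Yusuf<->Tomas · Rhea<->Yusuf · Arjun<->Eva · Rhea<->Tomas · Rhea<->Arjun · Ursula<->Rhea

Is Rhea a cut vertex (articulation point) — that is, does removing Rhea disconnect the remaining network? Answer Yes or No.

Removing Rhea leaves {Arjun, Eva, Tomas, and Yusuf} with no path to {Ursula}, so the network splits into 2 components. Rhea is a cut vertex.

Yes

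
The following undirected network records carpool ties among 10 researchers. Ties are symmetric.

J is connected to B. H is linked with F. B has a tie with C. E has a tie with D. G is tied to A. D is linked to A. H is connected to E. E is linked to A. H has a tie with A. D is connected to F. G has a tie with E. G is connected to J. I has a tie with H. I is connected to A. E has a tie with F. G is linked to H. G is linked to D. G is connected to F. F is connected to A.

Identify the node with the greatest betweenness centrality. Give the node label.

Unnormalized betweenness of each node: A:17/4, B:8, C:0, D:0, E:1/4, F:1/4, G:73/4, H:3, I:0, J:14.
G has the largest value, 73/4, making it the main broker — the node through which the most shortest paths run.

G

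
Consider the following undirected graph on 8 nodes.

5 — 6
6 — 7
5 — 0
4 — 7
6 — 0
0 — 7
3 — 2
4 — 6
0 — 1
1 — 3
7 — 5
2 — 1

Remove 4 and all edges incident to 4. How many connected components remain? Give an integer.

4's neighbors (6 and 7) remain reachable from one another through other ties, so the rest of the network stays in one piece.

1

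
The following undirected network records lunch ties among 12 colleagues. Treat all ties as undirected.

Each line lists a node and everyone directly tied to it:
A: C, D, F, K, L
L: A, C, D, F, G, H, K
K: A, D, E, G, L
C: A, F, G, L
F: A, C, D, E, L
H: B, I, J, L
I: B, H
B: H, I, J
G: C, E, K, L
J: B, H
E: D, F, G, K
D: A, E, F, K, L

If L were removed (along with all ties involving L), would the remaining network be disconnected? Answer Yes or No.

Yes

Removing L leaves {B, H, I, and J} with no path to {A, C, D, E, F, G, and K}, so the network splits into 2 components. L is a cut vertex.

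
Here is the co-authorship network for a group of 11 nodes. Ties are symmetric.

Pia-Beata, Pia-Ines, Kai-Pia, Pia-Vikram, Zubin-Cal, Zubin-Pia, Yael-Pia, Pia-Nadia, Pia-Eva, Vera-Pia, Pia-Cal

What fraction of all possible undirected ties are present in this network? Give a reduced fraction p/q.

1/5

There are 11 edges and 11 nodes, so the maximum possible is C(11,2) = 55.
Density = 11/55 = 1/5.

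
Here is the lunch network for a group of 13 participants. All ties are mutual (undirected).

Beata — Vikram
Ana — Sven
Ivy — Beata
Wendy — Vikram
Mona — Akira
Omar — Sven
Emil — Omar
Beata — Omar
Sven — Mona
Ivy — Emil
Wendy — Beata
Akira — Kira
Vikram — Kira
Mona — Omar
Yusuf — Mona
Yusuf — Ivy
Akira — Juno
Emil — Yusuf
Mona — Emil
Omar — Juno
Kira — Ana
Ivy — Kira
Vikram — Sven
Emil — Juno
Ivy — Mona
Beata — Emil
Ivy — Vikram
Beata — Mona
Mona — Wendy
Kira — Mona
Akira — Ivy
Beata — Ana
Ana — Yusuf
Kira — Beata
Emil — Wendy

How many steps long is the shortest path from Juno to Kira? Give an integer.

2

One shortest route is Juno – Akira – Kira, which uses 2 edges, and Juno and Kira are not directly tied, so nothing shorter exists. So d(Juno,Kira) = 2.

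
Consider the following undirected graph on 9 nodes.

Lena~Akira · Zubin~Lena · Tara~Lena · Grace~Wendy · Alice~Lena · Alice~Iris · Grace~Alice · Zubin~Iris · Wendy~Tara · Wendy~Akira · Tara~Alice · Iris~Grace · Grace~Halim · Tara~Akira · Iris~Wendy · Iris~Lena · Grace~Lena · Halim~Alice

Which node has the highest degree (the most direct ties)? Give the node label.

Degrees — Akira:3, Alice:5, Grace:5, Halim:2, Iris:5, Lena:6, Tara:4, Wendy:4, Zubin:2.
The maximum is 6, attained only by Lena.

Lena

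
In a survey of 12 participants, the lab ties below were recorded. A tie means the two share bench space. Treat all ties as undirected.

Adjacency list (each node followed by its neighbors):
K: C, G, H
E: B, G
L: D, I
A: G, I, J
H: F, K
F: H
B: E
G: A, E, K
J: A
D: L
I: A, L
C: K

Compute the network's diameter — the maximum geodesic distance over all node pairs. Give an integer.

Eccentricity of each node (its greatest distance to any other): A:4, B:6, C:6, D:7, E:5, F:7, G:4, H:6, I:5, J:5, K:5, L:6.
The maximum eccentricity is 7, realized for instance by the pair F–D via F – H – K – G – A – I – L – D. So the diameter is 7.

7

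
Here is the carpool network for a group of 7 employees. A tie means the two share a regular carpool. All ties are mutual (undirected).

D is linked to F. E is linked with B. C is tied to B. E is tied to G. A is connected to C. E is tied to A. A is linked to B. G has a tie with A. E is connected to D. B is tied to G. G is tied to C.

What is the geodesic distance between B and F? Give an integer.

One shortest route is B – E – D – F, which uses 3 edges, and at distance 2 from B we only reach {D}, which does not include F. So d(B,F) = 3.

3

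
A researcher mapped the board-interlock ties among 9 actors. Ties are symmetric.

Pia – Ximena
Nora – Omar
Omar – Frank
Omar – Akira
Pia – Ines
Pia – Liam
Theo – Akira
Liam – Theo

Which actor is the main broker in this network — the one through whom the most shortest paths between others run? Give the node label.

Theo

Unnormalized betweenness of each node: Akira:15, Frank:0, Ines:0, Liam:15, Nora:0, Omar:13, Pia:13, Theo:16, Ximena:0.
Theo has the largest value, 16, making it the main broker — the node through which the most shortest paths run.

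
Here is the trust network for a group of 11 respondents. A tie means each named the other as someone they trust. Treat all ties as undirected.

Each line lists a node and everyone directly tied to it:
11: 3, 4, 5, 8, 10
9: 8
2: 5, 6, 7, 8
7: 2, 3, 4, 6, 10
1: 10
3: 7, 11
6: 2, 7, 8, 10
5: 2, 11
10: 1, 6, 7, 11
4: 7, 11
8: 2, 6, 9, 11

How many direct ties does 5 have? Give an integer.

5 is directly tied to 2 and 11. That is 2 neighbors, so the degree of 5 is 2.

2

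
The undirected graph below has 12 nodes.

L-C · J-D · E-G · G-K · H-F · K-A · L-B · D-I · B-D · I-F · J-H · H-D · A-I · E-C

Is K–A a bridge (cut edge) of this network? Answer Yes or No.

Even without that edge, K still reaches A via K – G – E – C – L – B – D – I – A, so the network stays connected. Not a bridge.

No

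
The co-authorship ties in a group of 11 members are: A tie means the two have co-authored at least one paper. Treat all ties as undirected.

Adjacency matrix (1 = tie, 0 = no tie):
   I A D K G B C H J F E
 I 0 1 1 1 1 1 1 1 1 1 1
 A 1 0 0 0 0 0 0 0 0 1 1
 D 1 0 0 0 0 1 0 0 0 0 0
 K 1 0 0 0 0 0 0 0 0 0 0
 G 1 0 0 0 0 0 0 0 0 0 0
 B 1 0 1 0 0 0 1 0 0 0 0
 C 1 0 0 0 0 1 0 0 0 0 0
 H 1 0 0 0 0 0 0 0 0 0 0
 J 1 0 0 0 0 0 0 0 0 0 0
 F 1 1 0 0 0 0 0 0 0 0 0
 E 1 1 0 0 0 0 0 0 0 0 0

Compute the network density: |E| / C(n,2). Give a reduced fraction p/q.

There are 14 edges and 11 nodes, so the maximum possible is C(11,2) = 55.
Density = 14/55.

14/55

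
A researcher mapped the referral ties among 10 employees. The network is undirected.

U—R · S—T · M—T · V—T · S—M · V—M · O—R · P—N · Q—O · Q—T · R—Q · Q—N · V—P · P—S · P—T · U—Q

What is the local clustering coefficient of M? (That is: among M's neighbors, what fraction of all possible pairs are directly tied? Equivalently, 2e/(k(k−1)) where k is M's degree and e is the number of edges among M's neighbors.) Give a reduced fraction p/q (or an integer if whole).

M's neighbors: S, T, and V (k = 3).
Possible neighbor pairs: C(3,2) = 3. Edges among them: S–T, T–V → e = 2.
Clustering(M) = 2/3.

2/3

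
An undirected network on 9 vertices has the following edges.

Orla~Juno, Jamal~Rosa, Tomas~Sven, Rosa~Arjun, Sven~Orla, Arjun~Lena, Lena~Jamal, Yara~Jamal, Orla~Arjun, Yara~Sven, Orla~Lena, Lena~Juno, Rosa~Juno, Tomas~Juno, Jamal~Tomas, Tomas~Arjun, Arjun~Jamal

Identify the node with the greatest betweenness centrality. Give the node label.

Unnormalized betweenness of each node: Arjun:8/3, Jamal:163/30, Juno:13/6, Lena:77/60, Orla:167/60, Rosa:47/60, Sven:67/30, Tomas:179/60, Yara:2/3.
Jamal has the largest value, 163/30, making it the main broker — the node through which the most shortest paths run.

Jamal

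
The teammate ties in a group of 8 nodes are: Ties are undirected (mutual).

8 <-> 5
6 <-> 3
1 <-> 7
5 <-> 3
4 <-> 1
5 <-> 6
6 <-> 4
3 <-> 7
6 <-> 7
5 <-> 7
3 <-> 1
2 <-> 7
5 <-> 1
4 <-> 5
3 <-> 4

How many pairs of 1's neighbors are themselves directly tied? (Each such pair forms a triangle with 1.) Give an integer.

5

1's neighbors: 3, 4, 5, and 7.
Neighbor pairs that are themselves tied: 1–3–4; 1–3–5; 1–3–7; 1–4–5; 1–5–7. Each forms one triangle with 1, for 5 in total.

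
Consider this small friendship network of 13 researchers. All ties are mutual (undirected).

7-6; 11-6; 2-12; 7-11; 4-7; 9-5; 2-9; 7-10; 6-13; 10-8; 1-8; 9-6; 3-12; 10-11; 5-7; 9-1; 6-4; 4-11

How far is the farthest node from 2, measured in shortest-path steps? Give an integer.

Distances from 2: 1:2, 3:2, 4:3, 5:2, 6:2, 7:3, 8:3, 9:1, 10:4, 11:3, 12:1, 13:3.
The largest is 4 (to 10), so the eccentricity of 2 is 4.

4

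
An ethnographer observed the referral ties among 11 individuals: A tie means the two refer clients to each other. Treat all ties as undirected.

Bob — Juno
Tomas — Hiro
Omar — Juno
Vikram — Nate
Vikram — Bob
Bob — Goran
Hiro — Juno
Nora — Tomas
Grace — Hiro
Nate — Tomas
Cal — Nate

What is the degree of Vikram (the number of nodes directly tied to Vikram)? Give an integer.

2

Vikram is directly tied to Bob and Nate. That is 2 neighbors, so the degree of Vikram is 2.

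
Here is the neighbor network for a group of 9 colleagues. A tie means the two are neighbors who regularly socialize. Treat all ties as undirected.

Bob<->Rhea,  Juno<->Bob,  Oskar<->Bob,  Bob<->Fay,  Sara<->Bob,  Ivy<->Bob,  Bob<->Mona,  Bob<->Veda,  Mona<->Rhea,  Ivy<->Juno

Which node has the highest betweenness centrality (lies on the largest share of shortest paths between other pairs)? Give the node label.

Unnormalized betweenness of each node: Bob:26, Fay:0, Ivy:0, Juno:0, Mona:0, Oskar:0, Rhea:0, Sara:0, Veda:0.
Bob has the largest value, 26, making it the main broker — the node through which the most shortest paths run.

Bob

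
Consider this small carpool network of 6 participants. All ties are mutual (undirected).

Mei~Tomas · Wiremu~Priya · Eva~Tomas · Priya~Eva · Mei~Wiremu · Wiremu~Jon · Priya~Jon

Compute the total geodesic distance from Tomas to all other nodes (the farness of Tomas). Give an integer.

Distances from Tomas: Eva:1, Jon:3, Mei:1, Priya:2, Wiremu:2.
Sum = 1 + 3 + 1 + 2 + 2 = 9.

9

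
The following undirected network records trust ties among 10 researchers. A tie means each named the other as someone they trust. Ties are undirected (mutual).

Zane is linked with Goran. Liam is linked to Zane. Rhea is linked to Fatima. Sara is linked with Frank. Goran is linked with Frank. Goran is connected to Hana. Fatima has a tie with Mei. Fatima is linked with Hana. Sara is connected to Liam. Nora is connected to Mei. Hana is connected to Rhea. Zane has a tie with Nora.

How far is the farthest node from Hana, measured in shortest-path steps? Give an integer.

Distances from Hana: Fatima:1, Frank:2, Goran:1, Liam:3, Mei:2, Nora:3, Rhea:1, Sara:3, Zane:2.
The largest is 3 (to Liam, Nora, and Sara), so the eccentricity of Hana is 3.

3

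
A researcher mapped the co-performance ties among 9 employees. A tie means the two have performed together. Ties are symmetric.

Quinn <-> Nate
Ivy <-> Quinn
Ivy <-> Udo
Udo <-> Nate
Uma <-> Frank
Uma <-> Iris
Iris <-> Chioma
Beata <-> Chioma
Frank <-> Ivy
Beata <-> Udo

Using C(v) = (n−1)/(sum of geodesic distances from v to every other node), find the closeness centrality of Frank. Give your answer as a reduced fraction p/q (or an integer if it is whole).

8/17

Distances from Frank: Beata:3, Chioma:3, Iris:2, Ivy:1, Nate:3, Quinn:2, Udo:2, Uma:1. Sum = 17.
n = 9, so closeness = 8/17.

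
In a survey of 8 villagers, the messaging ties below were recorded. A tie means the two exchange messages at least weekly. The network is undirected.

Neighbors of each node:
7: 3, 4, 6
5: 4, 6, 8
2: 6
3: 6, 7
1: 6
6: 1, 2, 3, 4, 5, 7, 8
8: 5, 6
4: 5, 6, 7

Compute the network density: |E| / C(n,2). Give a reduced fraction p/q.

11/28

There are 11 edges and 8 nodes, so the maximum possible is C(8,2) = 28.
Density = 11/28.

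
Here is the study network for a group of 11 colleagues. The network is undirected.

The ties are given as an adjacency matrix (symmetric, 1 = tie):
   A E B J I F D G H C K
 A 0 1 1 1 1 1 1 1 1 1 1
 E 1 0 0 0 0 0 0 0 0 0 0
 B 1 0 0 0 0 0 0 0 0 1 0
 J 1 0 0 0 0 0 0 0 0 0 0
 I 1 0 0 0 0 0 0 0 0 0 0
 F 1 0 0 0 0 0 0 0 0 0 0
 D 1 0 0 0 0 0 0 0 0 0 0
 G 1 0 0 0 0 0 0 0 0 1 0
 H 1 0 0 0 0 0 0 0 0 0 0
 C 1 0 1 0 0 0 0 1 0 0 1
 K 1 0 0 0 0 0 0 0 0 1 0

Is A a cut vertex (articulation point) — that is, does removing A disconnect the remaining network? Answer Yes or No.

Removing A leaves {E} with no path to {B, C, G, and K}, so the network splits into 7 components. A is a cut vertex.

Yes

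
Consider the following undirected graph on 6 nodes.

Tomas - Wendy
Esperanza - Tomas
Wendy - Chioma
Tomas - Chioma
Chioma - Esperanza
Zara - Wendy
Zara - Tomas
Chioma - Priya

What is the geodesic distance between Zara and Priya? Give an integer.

One shortest route is Zara – Tomas – Chioma – Priya, which uses 3 edges, and at distance 2 from Zara we only reach {Chioma, Esperanza}, which does not include Priya. So d(Zara,Priya) = 3.

3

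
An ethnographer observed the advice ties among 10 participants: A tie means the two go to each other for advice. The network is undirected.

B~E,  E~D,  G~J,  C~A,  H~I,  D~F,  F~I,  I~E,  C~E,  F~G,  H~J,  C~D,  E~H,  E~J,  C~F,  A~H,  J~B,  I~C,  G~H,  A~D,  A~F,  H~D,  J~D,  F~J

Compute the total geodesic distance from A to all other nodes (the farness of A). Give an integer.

15

Distances from A: B:3, C:1, D:1, E:2, F:1, G:2, H:1, I:2, J:2.
Sum = 3 + 1 + 1 + 2 + 1 + 2 + 1 + 2 + 2 = 15.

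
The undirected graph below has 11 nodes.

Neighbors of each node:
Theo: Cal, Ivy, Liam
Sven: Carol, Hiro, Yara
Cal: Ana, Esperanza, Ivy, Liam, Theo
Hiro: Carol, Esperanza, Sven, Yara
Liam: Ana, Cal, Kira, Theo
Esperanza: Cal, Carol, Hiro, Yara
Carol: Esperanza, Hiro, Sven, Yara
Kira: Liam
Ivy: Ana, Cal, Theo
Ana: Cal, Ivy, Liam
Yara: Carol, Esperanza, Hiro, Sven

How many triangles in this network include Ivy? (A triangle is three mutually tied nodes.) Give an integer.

Ivy's neighbors: Ana, Cal, and Theo.
Neighbor pairs that are themselves tied: Ivy–Ana–Cal; Ivy–Cal–Theo. Each forms one triangle with Ivy, for 2 in total.

2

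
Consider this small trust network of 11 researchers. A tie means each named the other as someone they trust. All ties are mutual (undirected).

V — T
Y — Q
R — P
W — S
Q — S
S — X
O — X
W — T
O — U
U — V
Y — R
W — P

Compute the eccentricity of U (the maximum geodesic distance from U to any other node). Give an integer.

Distances from U: O:1, P:4, Q:4, R:5, S:3, T:2, V:1, W:3, X:2, Y:5.
The largest is 5 (to R and Y), so the eccentricity of U is 5.

5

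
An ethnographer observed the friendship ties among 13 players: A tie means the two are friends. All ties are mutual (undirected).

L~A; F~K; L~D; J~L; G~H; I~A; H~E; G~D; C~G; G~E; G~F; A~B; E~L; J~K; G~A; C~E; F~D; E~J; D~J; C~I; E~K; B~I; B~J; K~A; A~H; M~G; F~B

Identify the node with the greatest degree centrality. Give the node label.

G

Degrees — A:6, B:4, C:3, D:4, E:6, F:4, G:7, H:3, I:3, J:5, K:4, L:4, M:1.
The maximum is 7, attained only by G.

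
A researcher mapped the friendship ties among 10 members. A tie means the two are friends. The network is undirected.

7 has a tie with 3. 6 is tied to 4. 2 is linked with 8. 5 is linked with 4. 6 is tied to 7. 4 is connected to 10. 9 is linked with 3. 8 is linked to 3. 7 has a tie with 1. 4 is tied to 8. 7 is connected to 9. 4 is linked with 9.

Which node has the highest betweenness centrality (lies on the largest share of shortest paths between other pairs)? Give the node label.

4

Unnormalized betweenness of each node: 1:0, 2:0, 3:5, 4:37/2, 5:0, 6:3, 7:19/2, 8:19/2, 9:9/2, 10:0.
4 has the largest value, 37/2, making it the main broker — the node through which the most shortest paths run.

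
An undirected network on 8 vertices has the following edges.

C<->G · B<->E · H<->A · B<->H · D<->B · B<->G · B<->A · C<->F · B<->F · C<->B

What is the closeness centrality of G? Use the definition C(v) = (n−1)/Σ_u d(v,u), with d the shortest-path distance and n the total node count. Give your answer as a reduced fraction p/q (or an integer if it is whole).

Distances from G: A:2, B:1, C:1, D:2, E:2, F:2, H:2. Sum = 12.
n = 8, so closeness = 7/12.

7/12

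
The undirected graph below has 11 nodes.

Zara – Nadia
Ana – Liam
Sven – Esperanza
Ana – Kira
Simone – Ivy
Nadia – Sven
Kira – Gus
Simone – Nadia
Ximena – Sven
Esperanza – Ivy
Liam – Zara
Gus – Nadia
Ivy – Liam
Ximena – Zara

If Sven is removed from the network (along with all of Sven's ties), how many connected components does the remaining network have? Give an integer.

1

Sven's neighbors (Esperanza, Nadia, and Ximena) remain reachable from one another through other ties, so the rest of the network stays in one piece.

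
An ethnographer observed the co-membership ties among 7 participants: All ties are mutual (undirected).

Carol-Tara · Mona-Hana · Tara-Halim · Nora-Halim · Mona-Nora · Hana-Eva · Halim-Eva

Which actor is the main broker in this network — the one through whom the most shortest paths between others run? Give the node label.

Halim

Unnormalized betweenness of each node: Carol:0, Eva:3, Halim:9, Hana:1, Mona:1, Nora:3, Tara:5.
Halim has the largest value, 9, making it the main broker — the node through which the most shortest paths run.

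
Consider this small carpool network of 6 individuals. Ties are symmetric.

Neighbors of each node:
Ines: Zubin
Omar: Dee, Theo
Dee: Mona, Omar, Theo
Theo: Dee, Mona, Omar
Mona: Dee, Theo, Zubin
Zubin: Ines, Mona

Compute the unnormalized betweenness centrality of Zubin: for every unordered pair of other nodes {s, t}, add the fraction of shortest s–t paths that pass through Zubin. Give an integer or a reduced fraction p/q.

Pairs whose geodesics pass through Zubin — Dee–Ines: 1; Omar–Ines: 2/2; Theo–Ines: 1; Mona–Ines: 1.
All other pairs contribute 0.
Summing the contributions gives betweenness(Zubin) = 4.

4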